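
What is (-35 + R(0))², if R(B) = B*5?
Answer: 1225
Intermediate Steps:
R(B) = 5*B
(-35 + R(0))² = (-35 + 5*0)² = (-35 + 0)² = (-35)² = 1225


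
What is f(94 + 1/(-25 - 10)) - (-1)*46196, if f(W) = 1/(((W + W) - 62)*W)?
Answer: 669745543977/14497912 ≈ 46196.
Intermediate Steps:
f(W) = 1/(W*(-62 + 2*W)) (f(W) = 1/((2*W - 62)*W) = 1/((-62 + 2*W)*W) = 1/(W*(-62 + 2*W)))
f(94 + 1/(-25 - 10)) - (-1)*46196 = 1/(2*(94 + 1/(-25 - 10))*(-31 + (94 + 1/(-25 - 10)))) - (-1)*46196 = 1/(2*(94 + 1/(-35))*(-31 + (94 + 1/(-35)))) - 1*(-46196) = 1/(2*(94 - 1/35)*(-31 + (94 - 1/35))) + 46196 = 1/(2*(3289/35)*(-31 + 3289/35)) + 46196 = (½)*(35/3289)/(2204/35) + 46196 = (½)*(35/3289)*(35/2204) + 46196 = 1225/14497912 + 46196 = 669745543977/14497912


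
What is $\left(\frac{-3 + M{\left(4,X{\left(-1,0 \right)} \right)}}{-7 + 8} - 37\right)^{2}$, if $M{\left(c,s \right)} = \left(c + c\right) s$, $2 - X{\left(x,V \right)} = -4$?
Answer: $64$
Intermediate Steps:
$X{\left(x,V \right)} = 6$ ($X{\left(x,V \right)} = 2 - -4 = 2 + 4 = 6$)
$M{\left(c,s \right)} = 2 c s$
$\left(\frac{-3 + M{\left(4,X{\left(-1,0 \right)} \right)}}{-7 + 8} - 37\right)^{2} = \left(\frac{-3 + 2 \cdot 4 \cdot 6}{-7 + 8} - 37\right)^{2} = \left(\frac{-3 + 48}{1} - 37\right)^{2} = \left(45 \cdot 1 - 37\right)^{2} = \left(45 - 37\right)^{2} = 8^{2} = 64$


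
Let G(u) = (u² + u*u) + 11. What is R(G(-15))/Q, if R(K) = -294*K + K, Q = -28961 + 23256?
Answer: 135073/5705 ≈ 23.676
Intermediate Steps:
G(u) = 11 + 2*u² (G(u) = (u² + u²) + 11 = 2*u² + 11 = 11 + 2*u²)
Q = -5705
R(K) = -293*K
R(G(-15))/Q = -293*(11 + 2*(-15)²)/(-5705) = -293*(11 + 2*225)*(-1/5705) = -293*(11 + 450)*(-1/5705) = -293*461*(-1/5705) = -135073*(-1/5705) = 135073/5705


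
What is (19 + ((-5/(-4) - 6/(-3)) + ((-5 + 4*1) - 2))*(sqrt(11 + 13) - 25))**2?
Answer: 2625/16 + 51*sqrt(6)/4 ≈ 195.29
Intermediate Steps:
(19 + ((-5/(-4) - 6/(-3)) + ((-5 + 4*1) - 2))*(sqrt(11 + 13) - 25))**2 = (19 + ((-5*(-1/4) - 6*(-1/3)) + ((-5 + 4) - 2))*(sqrt(24) - 25))**2 = (19 + ((5/4 + 2) + (-1 - 2))*(2*sqrt(6) - 25))**2 = (19 + (13/4 - 3)*(-25 + 2*sqrt(6)))**2 = (19 + (-25 + 2*sqrt(6))/4)**2 = (19 + (-25/4 + sqrt(6)/2))**2 = (51/4 + sqrt(6)/2)**2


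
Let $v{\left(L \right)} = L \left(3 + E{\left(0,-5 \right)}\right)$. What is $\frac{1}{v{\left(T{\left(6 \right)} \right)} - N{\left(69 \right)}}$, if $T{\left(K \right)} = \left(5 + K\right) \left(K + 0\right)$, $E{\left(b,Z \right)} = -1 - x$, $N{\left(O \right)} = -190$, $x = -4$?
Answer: $\frac{1}{586} \approx 0.0017065$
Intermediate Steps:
$E{\left(b,Z \right)} = 3$ ($E{\left(b,Z \right)} = -1 - -4 = -1 + 4 = 3$)
$T{\left(K \right)} = K \left(5 + K\right)$ ($T{\left(K \right)} = \left(5 + K\right) K = K \left(5 + K\right)$)
$v{\left(L \right)} = 6 L$ ($v{\left(L \right)} = L \left(3 + 3\right) = L 6 = 6 L$)
$\frac{1}{v{\left(T{\left(6 \right)} \right)} - N{\left(69 \right)}} = \frac{1}{6 \cdot 6 \left(5 + 6\right) - -190} = \frac{1}{6 \cdot 6 \cdot 11 + 190} = \frac{1}{6 \cdot 66 + 190} = \frac{1}{396 + 190} = \frac{1}{586}$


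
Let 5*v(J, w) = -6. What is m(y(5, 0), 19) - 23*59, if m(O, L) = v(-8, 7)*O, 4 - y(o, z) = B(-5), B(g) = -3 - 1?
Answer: -6833/5 ≈ -1366.6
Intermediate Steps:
v(J, w) = -6/5 (v(J, w) = (⅕)*(-6) = -6/5)
B(g) = -4
y(o, z) = 8 (y(o, z) = 4 - 1*(-4) = 4 + 4 = 8)
m(O, L) = -6*O/5
m(y(5, 0), 19) - 23*59 = -6/5*8 - 23*59 = -48/5 - 1*1357 = -48/5 - 1357 = -6833/5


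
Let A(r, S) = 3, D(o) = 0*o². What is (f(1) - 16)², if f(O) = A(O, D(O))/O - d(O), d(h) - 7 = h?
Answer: 441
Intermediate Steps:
d(h) = 7 + h
D(o) = 0
f(O) = -7 - O + 3/O (f(O) = 3/O - (7 + O) = 3/O + (-7 - O) = -7 - O + 3/O)
(f(1) - 16)² = ((-7 - 1*1 + 3/1) - 16)² = ((-7 - 1 + 3*1) - 16)² = ((-7 - 1 + 3) - 16)² = (-5 - 16)² = (-21)² = 441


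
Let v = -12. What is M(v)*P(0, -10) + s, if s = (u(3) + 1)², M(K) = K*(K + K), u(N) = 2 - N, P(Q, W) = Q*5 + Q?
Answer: 0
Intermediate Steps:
P(Q, W) = 6*Q (P(Q, W) = 5*Q + Q = 6*Q)
M(K) = 2*K² (M(K) = K*(2*K) = 2*K²)
s = 0 (s = ((2 - 1*3) + 1)² = ((2 - 3) + 1)² = (-1 + 1)² = 0² = 0)
M(v)*P(0, -10) + s = (2*(-12)²)*(6*0) + 0 = (2*144)*0 + 0 = 288*0 + 0 = 0 + 0 = 0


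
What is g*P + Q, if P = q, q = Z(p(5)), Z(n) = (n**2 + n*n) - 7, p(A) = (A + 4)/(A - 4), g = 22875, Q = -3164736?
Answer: 380889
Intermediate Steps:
p(A) = (4 + A)/(-4 + A)
Z(n) = -7 + 2*n**2 (Z(n) = (n**2 + n**2) - 7 = 2*n**2 - 7 = -7 + 2*n**2)
q = 155 (q = -7 + 2*((4 + 5)/(-4 + 5))**2 = -7 + 2*(9/1)**2 = -7 + 2*(1*9)**2 = -7 + 2*9**2 = -7 + 2*81 = -7 + 162 = 155)
P = 155
g*P + Q = 22875*155 - 3164736 = 3545625 - 3164736 = 380889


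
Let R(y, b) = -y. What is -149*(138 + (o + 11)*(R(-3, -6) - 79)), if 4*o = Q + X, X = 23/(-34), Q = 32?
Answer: 6551083/34 ≈ 1.9268e+5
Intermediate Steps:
X = -23/34 (X = 23*(-1/34) = -23/34 ≈ -0.67647)
o = 1065/136 (o = (32 - 23/34)/4 = (¼)*(1065/34) = 1065/136 ≈ 7.8309)
-149*(138 + (o + 11)*(R(-3, -6) - 79)) = -149*(138 + (1065/136 + 11)*(-1*(-3) - 79)) = -149*(138 + 2561*(3 - 79)/136) = -149*(138 + (2561/136)*(-76)) = -149*(138 - 48659/34) = -149*(-43967/34) = 6551083/34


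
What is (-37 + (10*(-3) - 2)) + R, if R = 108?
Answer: 39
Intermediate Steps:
(-37 + (10*(-3) - 2)) + R = (-37 + (10*(-3) - 2)) + 108 = (-37 + (-30 - 2)) + 108 = (-37 - 32) + 108 = -69 + 108 = 39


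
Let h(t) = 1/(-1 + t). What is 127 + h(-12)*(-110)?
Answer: 1761/13 ≈ 135.46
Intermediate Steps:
127 + h(-12)*(-110) = 127 - 110/(-1 - 12) = 127 - 110/(-13) = 127 - 1/13*(-110) = 127 + 110/13 = 1761/13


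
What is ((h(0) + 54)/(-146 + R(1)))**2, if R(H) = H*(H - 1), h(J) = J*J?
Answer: 729/5329 ≈ 0.13680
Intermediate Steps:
h(J) = J**2
R(H) = H*(-1 + H)
((h(0) + 54)/(-146 + R(1)))**2 = ((0**2 + 54)/(-146 + 1*(-1 + 1)))**2 = ((0 + 54)/(-146 + 1*0))**2 = (54/(-146 + 0))**2 = (54/(-146))**2 = (54*(-1/146))**2 = (-27/73)**2 = 729/5329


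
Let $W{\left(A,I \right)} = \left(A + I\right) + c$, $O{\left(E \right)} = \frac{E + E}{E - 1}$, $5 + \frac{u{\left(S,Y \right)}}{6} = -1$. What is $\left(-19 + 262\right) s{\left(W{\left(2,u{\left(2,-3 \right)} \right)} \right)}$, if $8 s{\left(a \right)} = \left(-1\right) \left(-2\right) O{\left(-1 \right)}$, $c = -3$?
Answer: $\frac{243}{4} \approx 60.75$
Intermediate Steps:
$u{\left(S,Y \right)} = -36$ ($u{\left(S,Y \right)} = -30 + 6 \left(-1\right) = -30 - 6 = -36$)
$O{\left(E \right)} = \frac{2 E}{-1 + E}$
$W{\left(A,I \right)} = -3 + A + I$ ($W{\left(A,I \right)} = \left(A + I\right) - 3 = -3 + A + I$)
$s{\left(a \right)} = \frac{1}{4}$ ($s{\left(a \right)} = \frac{\left(-1\right) \left(-2\right) 2 \left(-1\right) \frac{1}{-1 - 1}}{8} = \frac{2 \cdot 2 \left(-1\right) \frac{1}{-2}}{8} = \frac{2 \cdot 2 \left(-1\right) \left(- \frac{1}{2}\right)}{8} = \frac{2 \cdot 1}{8} = \frac{1}{8} \cdot 2 = \frac{1}{4}$)
$\left(-19 + 262\right) s{\left(W{\left(2,u{\left(2,-3 \right)} \right)} \right)} = \left(-19 + 262\right) \frac{1}{4} = 243 \cdot \frac{1}{4} = \frac{243}{4}$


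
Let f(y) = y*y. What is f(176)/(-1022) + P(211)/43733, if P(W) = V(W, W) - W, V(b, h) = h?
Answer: -15488/511 ≈ -30.309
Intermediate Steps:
f(y) = y**2
P(W) = 0 (P(W) = W - W = 0)
f(176)/(-1022) + P(211)/43733 = 176**2/(-1022) + 0/43733 = 30976*(-1/1022) + 0*(1/43733) = -15488/511 + 0 = -15488/511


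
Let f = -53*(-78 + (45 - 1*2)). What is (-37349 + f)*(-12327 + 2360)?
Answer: 353768698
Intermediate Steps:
f = 1855 (f = -53*(-78 + (45 - 2)) = -53*(-78 + 43) = -53*(-35) = 1855)
(-37349 + f)*(-12327 + 2360) = (-37349 + 1855)*(-12327 + 2360) = -35494*(-9967) = 353768698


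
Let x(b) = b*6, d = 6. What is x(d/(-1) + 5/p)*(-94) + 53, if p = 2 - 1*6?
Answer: 4142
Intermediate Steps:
p = -4 (p = 2 - 6 = -4)
x(b) = 6*b
x(d/(-1) + 5/p)*(-94) + 53 = (6*(6/(-1) + 5/(-4)))*(-94) + 53 = (6*(6*(-1) + 5*(-1/4)))*(-94) + 53 = (6*(-6 - 5/4))*(-94) + 53 = (6*(-29/4))*(-94) + 53 = -87/2*(-94) + 53 = 4089 + 53 = 4142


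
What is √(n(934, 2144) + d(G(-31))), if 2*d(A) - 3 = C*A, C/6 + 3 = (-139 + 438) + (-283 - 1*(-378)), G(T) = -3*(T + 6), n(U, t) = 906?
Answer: √355530/2 ≈ 298.13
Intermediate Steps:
G(T) = -18 - 3*T (G(T) = -3*(6 + T) = -18 - 3*T)
C = 2346 (C = -18 + 6*((-139 + 438) + (-283 - 1*(-378))) = -18 + 6*(299 + (-283 + 378)) = -18 + 6*(299 + 95) = -18 + 6*394 = -18 + 2364 = 2346)
d(A) = 3/2 + 1173*A (d(A) = 3/2 + (2346*A)/2 = 3/2 + 1173*A)
√(n(934, 2144) + d(G(-31))) = √(906 + (3/2 + 1173*(-18 - 3*(-31)))) = √(906 + (3/2 + 1173*(-18 + 93))) = √(906 + (3/2 + 1173*75)) = √(906 + (3/2 + 87975)) = √(906 + 175953/2) = √(177765/2) = √355530/2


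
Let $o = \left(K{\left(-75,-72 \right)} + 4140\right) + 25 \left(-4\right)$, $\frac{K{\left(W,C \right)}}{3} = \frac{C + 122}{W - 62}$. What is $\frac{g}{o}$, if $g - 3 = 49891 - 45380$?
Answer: $\frac{309209}{276665} \approx 1.1176$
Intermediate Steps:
$K{\left(W,C \right)} = \frac{3 \left(122 + C\right)}{-62 + W}$ ($K{\left(W,C \right)} = 3 \frac{C + 122}{W - 62} = 3 \frac{122 + C}{-62 + W} = \frac{3 \left(122 + C\right)}{-62 + W}$)
$g = 4514$ ($g = 3 + \left(49891 - 45380\right) = 3 + 4511 = 4514$)
$o = \frac{553330}{137}$ ($o = \left(\frac{3 \left(122 - 72\right)}{-62 - 75} + 4140\right) + 25 \left(-4\right) = \left(3 \frac{1}{-137} \cdot 50 + 4140\right) - 100 = \left(3 \left(- \frac{1}{137}\right) 50 + 4140\right) - 100 = \left(- \frac{150}{137} + 4140\right) - 100 = \frac{567030}{137} - 100 = \frac{553330}{137} \approx 4038.9$)
$\frac{g}{o} = \frac{4514}{\frac{553330}{137}} = 4514 \cdot \frac{137}{553330} = \frac{309209}{276665}$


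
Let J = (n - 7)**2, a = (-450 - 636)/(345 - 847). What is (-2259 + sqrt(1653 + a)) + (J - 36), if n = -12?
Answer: -1934 + sqrt(104276946)/251 ≈ -1893.3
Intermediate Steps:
a = 543/251 (a = -1086/(-502) = -1086*(-1/502) = 543/251 ≈ 2.1633)
J = 361 (J = (-12 - 7)**2 = (-19)**2 = 361)
(-2259 + sqrt(1653 + a)) + (J - 36) = (-2259 + sqrt(1653 + 543/251)) + (361 - 36) = (-2259 + sqrt(415446/251)) + 325 = (-2259 + sqrt(104276946)/251) + 325 = -1934 + sqrt(104276946)/251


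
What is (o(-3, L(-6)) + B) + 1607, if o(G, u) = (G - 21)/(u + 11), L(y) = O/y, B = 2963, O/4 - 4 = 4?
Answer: 77618/17 ≈ 4565.8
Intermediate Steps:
O = 32 (O = 16 + 4*4 = 16 + 16 = 32)
L(y) = 32/y
o(G, u) = (-21 + G)/(11 + u)
(o(-3, L(-6)) + B) + 1607 = ((-21 - 3)/(11 + 32/(-6)) + 2963) + 1607 = (-24/(11 + 32*(-⅙)) + 2963) + 1607 = (-24/(11 - 16/3) + 2963) + 1607 = (-24/(17/3) + 2963) + 1607 = ((3/17)*(-24) + 2963) + 1607 = (-72/17 + 2963) + 1607 = 50299/17 + 1607 = 77618/17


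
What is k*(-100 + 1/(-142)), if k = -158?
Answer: 1121879/71 ≈ 15801.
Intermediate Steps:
k*(-100 + 1/(-142)) = -158*(-100 + 1/(-142)) = -158*(-100 - 1/142) = -158*(-14201/142) = 1121879/71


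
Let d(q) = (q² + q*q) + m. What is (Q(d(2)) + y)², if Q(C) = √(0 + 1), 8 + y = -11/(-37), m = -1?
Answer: 61504/1369 ≈ 44.926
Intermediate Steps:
d(q) = -1 + 2*q² (d(q) = (q² + q*q) - 1 = (q² + q²) - 1 = 2*q² - 1 = -1 + 2*q²)
y = -285/37 (y = -8 - 11/(-37) = -8 - 11*(-1/37) = -8 + 11/37 = -285/37 ≈ -7.7027)
Q(C) = 1 (Q(C) = √1 = 1)
(Q(d(2)) + y)² = (1 - 285/37)² = (-248/37)² = 61504/1369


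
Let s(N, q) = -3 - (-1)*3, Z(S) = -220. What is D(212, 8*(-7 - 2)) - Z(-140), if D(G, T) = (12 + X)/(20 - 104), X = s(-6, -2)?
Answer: 1539/7 ≈ 219.86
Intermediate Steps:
s(N, q) = 0 (s(N, q) = -3 - 1*(-3) = -3 + 3 = 0)
X = 0
D(G, T) = -1/7 (D(G, T) = (12 + 0)/(20 - 104) = 12/(-84) = 12*(-1/84) = -1/7)
D(212, 8*(-7 - 2)) - Z(-140) = -1/7 - 1*(-220) = -1/7 + 220 = 1539/7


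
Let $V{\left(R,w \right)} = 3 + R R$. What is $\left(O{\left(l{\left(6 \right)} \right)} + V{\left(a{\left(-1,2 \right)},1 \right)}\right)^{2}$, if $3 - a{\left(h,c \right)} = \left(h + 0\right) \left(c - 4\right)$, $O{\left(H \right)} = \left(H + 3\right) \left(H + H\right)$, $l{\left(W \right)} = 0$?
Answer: $16$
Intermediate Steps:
$O{\left(H \right)} = 2 H \left(3 + H\right)$ ($O{\left(H \right)} = \left(3 + H\right) 2 H = 2 H \left(3 + H\right)$)
$a{\left(h,c \right)} = 3 - h \left(-4 + c\right)$ ($a{\left(h,c \right)} = 3 - \left(h + 0\right) \left(c - 4\right) = 3 - h \left(-4 + c\right)$)
$V{\left(R,w \right)} = 3 + R^{2}$
$\left(O{\left(l{\left(6 \right)} \right)} + V{\left(a{\left(-1,2 \right)},1 \right)}\right)^{2} = \left(2 \cdot 0 \left(3 + 0\right) + \left(3 + \left(3 + 4 \left(-1\right) - 2 \left(-1\right)\right)^{2}\right)\right)^{2} = \left(2 \cdot 0 \cdot 3 + \left(3 + \left(3 - 4 + 2\right)^{2}\right)\right)^{2} = \left(0 + \left(3 + 1^{2}\right)\right)^{2} = \left(0 + \left(3 + 1\right)\right)^{2} = \left(0 + 4\right)^{2} = 4^{2} = 16$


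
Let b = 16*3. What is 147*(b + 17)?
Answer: 9555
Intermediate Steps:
b = 48
147*(b + 17) = 147*(48 + 17) = 147*65 = 9555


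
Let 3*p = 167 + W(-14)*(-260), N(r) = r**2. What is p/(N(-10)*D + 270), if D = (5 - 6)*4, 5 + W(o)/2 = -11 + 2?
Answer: -7447/390 ≈ -19.095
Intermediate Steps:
W(o) = -28 (W(o) = -10 + 2*(-11 + 2) = -10 + 2*(-9) = -10 - 18 = -28)
D = -4 (D = -1*4 = -4)
p = 7447/3 (p = (167 - 28*(-260))/3 = (167 + 7280)/3 = (1/3)*7447 = 7447/3 ≈ 2482.3)
p/(N(-10)*D + 270) = 7447/(3*((-10)**2*(-4) + 270)) = 7447/(3*(100*(-4) + 270)) = 7447/(3*(-400 + 270)) = (7447/3)/(-130) = (7447/3)*(-1/130) = -7447/390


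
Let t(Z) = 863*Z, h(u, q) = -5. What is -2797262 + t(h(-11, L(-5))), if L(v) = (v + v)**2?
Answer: -2801577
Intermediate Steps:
L(v) = 4*v**2 (L(v) = (2*v)**2 = 4*v**2)
-2797262 + t(h(-11, L(-5))) = -2797262 + 863*(-5) = -2797262 - 4315 = -2801577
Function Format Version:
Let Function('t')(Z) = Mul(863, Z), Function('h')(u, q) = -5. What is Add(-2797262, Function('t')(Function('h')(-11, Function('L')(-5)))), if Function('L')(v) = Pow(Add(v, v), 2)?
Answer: -2801577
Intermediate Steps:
Function('L')(v) = Mul(4, Pow(v, 2)) (Function('L')(v) = Pow(Mul(2, v), 2) = Mul(4, Pow(v, 2)))
Add(-2797262, Function('t')(Function('h')(-11, Function('L')(-5)))) = Add(-2797262, Mul(863, -5)) = Add(-2797262, -4315) = -2801577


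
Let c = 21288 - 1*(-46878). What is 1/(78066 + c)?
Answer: 1/146232 ≈ 6.8384e-6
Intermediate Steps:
c = 68166 (c = 21288 + 46878 = 68166)
1/(78066 + c) = 1/(78066 + 68166) = 1/146232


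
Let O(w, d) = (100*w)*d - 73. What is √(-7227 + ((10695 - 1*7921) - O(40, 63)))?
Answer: 2*I*√64095 ≈ 506.34*I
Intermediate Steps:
O(w, d) = -73 + 100*d*w (O(w, d) = 100*d*w - 73 = -73 + 100*d*w)
√(-7227 + ((10695 - 1*7921) - O(40, 63))) = √(-7227 + ((10695 - 1*7921) - (-73 + 100*63*40))) = √(-7227 + ((10695 - 7921) - (-73 + 252000))) = √(-7227 + (2774 - 1*251927)) = √(-7227 + (2774 - 251927)) = √(-7227 - 249153) = √(-256380) = 2*I*√64095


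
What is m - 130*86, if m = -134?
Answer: -11314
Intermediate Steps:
m - 130*86 = -134 - 130*86 = -134 - 11180 = -11314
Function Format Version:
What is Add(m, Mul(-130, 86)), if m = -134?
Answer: -11314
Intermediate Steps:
Add(m, Mul(-130, 86)) = Add(-134, Mul(-130, 86)) = Add(-134, -11180) = -11314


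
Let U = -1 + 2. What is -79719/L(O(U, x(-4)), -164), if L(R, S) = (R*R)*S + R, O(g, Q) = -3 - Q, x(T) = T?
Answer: 79719/163 ≈ 489.07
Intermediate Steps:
U = 1
L(R, S) = R + S*R**2 (L(R, S) = R**2*S + R = S*R**2 + R = R + S*R**2)
-79719/L(O(U, x(-4)), -164) = -79719*1/((1 + (-3 - 1*(-4))*(-164))*(-3 - 1*(-4))) = -79719*1/((1 + (-3 + 4)*(-164))*(-3 + 4)) = -79719/(1 + 1*(-164)) = -79719/(1 - 164) = -79719/(1*(-163)) = -79719/(-163) = -79719*(-1/163) = 79719/163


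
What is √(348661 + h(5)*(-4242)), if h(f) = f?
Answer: 23*√619 ≈ 572.23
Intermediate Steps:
√(348661 + h(5)*(-4242)) = √(348661 + 5*(-4242)) = √(348661 - 21210) = √327451 = 23*√619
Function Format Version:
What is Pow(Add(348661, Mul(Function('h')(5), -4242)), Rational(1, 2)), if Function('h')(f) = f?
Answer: Mul(23, Pow(619, Rational(1, 2))) ≈ 572.23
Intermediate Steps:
Pow(Add(348661, Mul(Function('h')(5), -4242)), Rational(1, 2)) = Pow(Add(348661, Mul(5, -4242)), Rational(1, 2)) = Pow(Add(348661, -21210), Rational(1, 2)) = Pow(327451, Rational(1, 2)) = Mul(23, Pow(619, Rational(1, 2)))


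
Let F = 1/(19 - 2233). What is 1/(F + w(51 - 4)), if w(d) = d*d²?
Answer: 2214/229864121 ≈ 9.6318e-6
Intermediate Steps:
w(d) = d³
F = -1/2214 (F = 1/(-2214) = -1/2214 ≈ -0.00045167)
1/(F + w(51 - 4)) = 1/(-1/2214 + (51 - 4)³) = 1/(-1/2214 + 47³) = 1/(-1/2214 + 103823) = 1/(229864121/2214) = 2214/229864121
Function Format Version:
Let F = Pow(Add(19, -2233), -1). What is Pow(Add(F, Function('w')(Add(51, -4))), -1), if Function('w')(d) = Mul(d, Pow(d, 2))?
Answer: Rational(2214, 229864121) ≈ 9.6318e-6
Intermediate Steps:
Function('w')(d) = Pow(d, 3)
F = Rational(-1, 2214) (F = Pow(-2214, -1) = Rational(-1, 2214) ≈ -0.00045167)
Pow(Add(F, Function('w')(Add(51, -4))), -1) = Pow(Add(Rational(-1, 2214), Pow(Add(51, -4), 3)), -1) = Pow(Add(Rational(-1, 2214), Pow(47, 3)), -1) = Pow(Add(Rational(-1, 2214), 103823), -1) = Pow(Rational(229864121, 2214), -1) = Rational(2214, 229864121)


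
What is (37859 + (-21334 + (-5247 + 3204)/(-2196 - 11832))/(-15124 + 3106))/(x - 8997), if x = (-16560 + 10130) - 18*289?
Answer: -2127630481415/1159270749672 ≈ -1.8353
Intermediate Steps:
x = -11632 (x = -6430 - 5202 = -11632)
(37859 + (-21334 + (-5247 + 3204)/(-2196 - 11832))/(-15124 + 3106))/(x - 8997) = (37859 + (-21334 + (-5247 + 3204)/(-2196 - 11832))/(-15124 + 3106))/(-11632 - 8997) = (37859 + (-21334 - 2043/(-14028))/(-12018))/(-20629) = (37859 + (-21334 - 2043*(-1/14028))*(-1/12018))*(-1/20629) = (37859 + (-21334 + 681/4676)*(-1/12018))*(-1/20629) = (37859 - 99757103/4676*(-1/12018))*(-1/20629) = (37859 + 99757103/56196168)*(-1/20629) = (2127630481415/56196168)*(-1/20629) = -2127630481415/1159270749672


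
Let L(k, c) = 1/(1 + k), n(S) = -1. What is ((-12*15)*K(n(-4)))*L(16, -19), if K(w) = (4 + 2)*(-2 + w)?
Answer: 3240/17 ≈ 190.59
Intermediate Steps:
K(w) = -12 + 6*w (K(w) = 6*(-2 + w) = -12 + 6*w)
((-12*15)*K(n(-4)))*L(16, -19) = ((-12*15)*(-12 + 6*(-1)))/(1 + 16) = -180*(-12 - 6)/17 = -180*(-18)*(1/17) = 3240*(1/17) = 3240/17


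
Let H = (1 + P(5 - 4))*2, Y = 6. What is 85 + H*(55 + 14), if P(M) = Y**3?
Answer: 30031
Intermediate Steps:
P(M) = 216 (P(M) = 6**3 = 216)
H = 434 (H = (1 + 216)*2 = 217*2 = 434)
85 + H*(55 + 14) = 85 + 434*(55 + 14) = 85 + 434*69 = 85 + 29946 = 30031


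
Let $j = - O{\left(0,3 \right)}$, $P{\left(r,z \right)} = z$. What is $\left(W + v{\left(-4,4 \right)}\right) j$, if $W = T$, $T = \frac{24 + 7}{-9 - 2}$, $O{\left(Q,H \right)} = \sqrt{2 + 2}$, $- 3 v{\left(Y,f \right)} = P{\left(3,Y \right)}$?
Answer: $\frac{98}{33} \approx 2.9697$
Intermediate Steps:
$v{\left(Y,f \right)} = - \frac{Y}{3}$
$O{\left(Q,H \right)} = 2$ ($O{\left(Q,H \right)} = \sqrt{4} = 2$)
$j = -2$ ($j = \left(-1\right) 2 = -2$)
$T = - \frac{31}{11}$ ($T = \frac{31}{-11} = 31 \left(- \frac{1}{11}\right) = - \frac{31}{11} \approx -2.8182$)
$W = - \frac{31}{11} \approx -2.8182$
$\left(W + v{\left(-4,4 \right)}\right) j = \left(- \frac{31}{11} - - \frac{4}{3}\right) \left(-2\right) = \left(- \frac{31}{11} + \frac{4}{3}\right) \left(-2\right) = \left(- \frac{49}{33}\right) \left(-2\right) = \frac{98}{33}$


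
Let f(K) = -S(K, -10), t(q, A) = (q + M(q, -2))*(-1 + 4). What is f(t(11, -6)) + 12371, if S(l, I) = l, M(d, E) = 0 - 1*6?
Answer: 12356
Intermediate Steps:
M(d, E) = -6 (M(d, E) = 0 - 6 = -6)
t(q, A) = -18 + 3*q (t(q, A) = (q - 6)*(-1 + 4) = (-6 + q)*3 = -18 + 3*q)
f(K) = -K
f(t(11, -6)) + 12371 = -(-18 + 3*11) + 12371 = -(-18 + 33) + 12371 = -1*15 + 12371 = -15 + 12371 = 12356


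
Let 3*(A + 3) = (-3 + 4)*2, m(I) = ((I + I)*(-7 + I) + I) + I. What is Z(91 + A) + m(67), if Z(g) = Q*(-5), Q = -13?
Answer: 8239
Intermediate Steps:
m(I) = 2*I + 2*I*(-7 + I) (m(I) = ((2*I)*(-7 + I) + I) + I = (2*I*(-7 + I) + I) + I = (I + 2*I*(-7 + I)) + I = 2*I + 2*I*(-7 + I))
A = -7/3 (A = -3 + ((-3 + 4)*2)/3 = -3 + (1*2)/3 = -3 + (⅓)*2 = -3 + ⅔ = -7/3 ≈ -2.3333)
Z(g) = 65 (Z(g) = -13*(-5) = 65)
Z(91 + A) + m(67) = 65 + 2*67*(-6 + 67) = 65 + 2*67*61 = 65 + 8174 = 8239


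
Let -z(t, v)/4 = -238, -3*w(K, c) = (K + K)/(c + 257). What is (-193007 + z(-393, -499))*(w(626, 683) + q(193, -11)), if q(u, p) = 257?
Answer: -6947474392/141 ≈ -4.9273e+7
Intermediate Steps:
w(K, c) = -2*K/(3*(257 + c)) (w(K, c) = -(K + K)/(3*(c + 257)) = -2*K/(3*(257 + c)))
z(t, v) = 952 (z(t, v) = -4*(-238) = 952)
(-193007 + z(-393, -499))*(w(626, 683) + q(193, -11)) = (-193007 + 952)*(-2*626/(771 + 3*683) + 257) = -192055*(-2*626/(771 + 2049) + 257) = -192055*(-2*626/2820 + 257) = -192055*(-2*626*1/2820 + 257) = -192055*(-313/705 + 257) = -192055*180872/705 = -6947474392/141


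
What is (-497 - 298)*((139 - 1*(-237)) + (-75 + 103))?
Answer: -321180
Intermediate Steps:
(-497 - 298)*((139 - 1*(-237)) + (-75 + 103)) = -795*((139 + 237) + 28) = -795*(376 + 28) = -795*404 = -321180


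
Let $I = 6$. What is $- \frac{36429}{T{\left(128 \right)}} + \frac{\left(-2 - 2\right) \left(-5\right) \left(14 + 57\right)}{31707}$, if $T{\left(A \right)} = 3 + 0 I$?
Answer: $- \frac{385016681}{31707} \approx -12143.0$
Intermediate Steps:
$T{\left(A \right)} = 3$ ($T{\left(A \right)} = 3 + 0 \cdot 6 = 3 + 0 = 3$)
$- \frac{36429}{T{\left(128 \right)}} + \frac{\left(-2 - 2\right) \left(-5\right) \left(14 + 57\right)}{31707} = - \frac{36429}{3} + \frac{\left(-2 - 2\right) \left(-5\right) \left(14 + 57\right)}{31707} = \left(-36429\right) \frac{1}{3} + \left(-4\right) \left(-5\right) 71 \cdot \frac{1}{31707} = -12143 + 20 \cdot 71 \cdot \frac{1}{31707} = -12143 + 1420 \cdot \frac{1}{31707} = -12143 + \frac{1420}{31707} = - \frac{385016681}{31707}$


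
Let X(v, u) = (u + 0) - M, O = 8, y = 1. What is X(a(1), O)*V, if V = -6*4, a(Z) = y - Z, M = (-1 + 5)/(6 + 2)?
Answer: -180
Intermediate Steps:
M = ½ (M = 4/8 = 4*(⅛) = ½ ≈ 0.50000)
a(Z) = 1 - Z
X(v, u) = -½ + u (X(v, u) = (u + 0) - 1*½ = u - ½ = -½ + u)
V = -24
X(a(1), O)*V = (-½ + 8)*(-24) = (15/2)*(-24) = -180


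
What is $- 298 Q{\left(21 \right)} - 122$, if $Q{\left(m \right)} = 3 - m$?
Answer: $5242$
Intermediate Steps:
$- 298 Q{\left(21 \right)} - 122 = - 298 \left(3 - 21\right) - 122 = \left(-298\right) \left(-18\right) - 122 = 5364 - 122 = 5242$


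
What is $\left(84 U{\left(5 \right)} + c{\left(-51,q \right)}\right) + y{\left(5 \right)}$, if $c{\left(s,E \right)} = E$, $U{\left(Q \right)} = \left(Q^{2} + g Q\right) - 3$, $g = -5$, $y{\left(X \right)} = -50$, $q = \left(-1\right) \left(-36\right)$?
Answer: $-266$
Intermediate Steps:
$q = 36$
$U{\left(Q \right)} = -3 + Q^{2} - 5 Q$ ($U{\left(Q \right)} = \left(Q^{2} - 5 Q\right) - 3 = -3 + Q^{2} - 5 Q$)
$\left(84 U{\left(5 \right)} + c{\left(-51,q \right)}\right) + y{\left(5 \right)} = \left(84 \left(-3 + 5^{2} - 25\right) + 36\right) - 50 = \left(84 \left(-3 + 25 - 25\right) + 36\right) - 50 = \left(84 \left(-3\right) + 36\right) - 50 = \left(-252 + 36\right) - 50 = -216 - 50 = -266$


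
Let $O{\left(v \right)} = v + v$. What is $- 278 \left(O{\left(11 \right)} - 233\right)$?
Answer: $58658$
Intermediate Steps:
$O{\left(v \right)} = 2 v$
$- 278 \left(O{\left(11 \right)} - 233\right) = - 278 \left(2 \cdot 11 - 233\right) = - 278 \left(22 - 233\right) = \left(-278\right) \left(-211\right) = 58658$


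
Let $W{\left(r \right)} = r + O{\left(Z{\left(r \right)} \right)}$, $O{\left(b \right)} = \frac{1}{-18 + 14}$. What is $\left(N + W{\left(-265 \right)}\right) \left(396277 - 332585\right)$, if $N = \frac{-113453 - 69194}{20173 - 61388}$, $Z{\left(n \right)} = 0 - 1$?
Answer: $- \frac{684665545421}{41215} \approx -1.6612 \cdot 10^{7}$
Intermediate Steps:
$Z{\left(n \right)} = -1$ ($Z{\left(n \right)} = 0 - 1 = -1$)
$O{\left(b \right)} = - \frac{1}{4}$ ($O{\left(b \right)} = \frac{1}{-4} = - \frac{1}{4}$)
$N = \frac{182647}{41215}$ ($N = - \frac{182647}{-41215} = \left(-182647\right) \left(- \frac{1}{41215}\right) = \frac{182647}{41215} \approx 4.4316$)
$W{\left(r \right)} = - \frac{1}{4} + r$ ($W{\left(r \right)} = r - \frac{1}{4} = - \frac{1}{4} + r$)
$\left(N + W{\left(-265 \right)}\right) \left(396277 - 332585\right) = \left(\frac{182647}{41215} - \frac{1061}{4}\right) \left(396277 - 332585\right) = \left(\frac{182647}{41215} - \frac{1061}{4}\right) 63692 = \left(- \frac{42998527}{164860}\right) 63692 = - \frac{684665545421}{41215}$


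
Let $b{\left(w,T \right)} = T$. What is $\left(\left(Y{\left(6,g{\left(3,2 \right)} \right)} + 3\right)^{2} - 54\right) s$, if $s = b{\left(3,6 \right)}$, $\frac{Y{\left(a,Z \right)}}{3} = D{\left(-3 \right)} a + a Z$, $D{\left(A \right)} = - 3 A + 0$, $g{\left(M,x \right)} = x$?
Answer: $242082$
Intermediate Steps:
$D{\left(A \right)} = - 3 A$
$Y{\left(a,Z \right)} = 27 a + 3 Z a$ ($Y{\left(a,Z \right)} = 3 \left(\left(-3\right) \left(-3\right) a + a Z\right) = 3 \left(9 a + Z a\right) = 27 a + 3 Z a$)
$s = 6$
$\left(\left(Y{\left(6,g{\left(3,2 \right)} \right)} + 3\right)^{2} - 54\right) s = \left(\left(3 \cdot 6 \left(9 + 2\right) + 3\right)^{2} - 54\right) 6 = \left(\left(3 \cdot 6 \cdot 11 + 3\right)^{2} - 54\right) 6 = \left(\left(198 + 3\right)^{2} - 54\right) 6 = \left(201^{2} - 54\right) 6 = \left(40401 - 54\right) 6 = 40347 \cdot 6 = 242082$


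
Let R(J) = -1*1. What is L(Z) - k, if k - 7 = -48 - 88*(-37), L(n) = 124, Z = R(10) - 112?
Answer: -3091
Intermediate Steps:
R(J) = -1
Z = -113 (Z = -1 - 112 = -113)
k = 3215 (k = 7 + (-48 - 88*(-37)) = 7 + (-48 + 3256) = 7 + 3208 = 3215)
L(Z) - k = 124 - 1*3215 = 124 - 3215 = -3091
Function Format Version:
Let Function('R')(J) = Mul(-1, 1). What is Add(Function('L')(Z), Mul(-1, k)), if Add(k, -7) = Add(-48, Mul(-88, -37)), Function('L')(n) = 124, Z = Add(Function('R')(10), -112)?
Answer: -3091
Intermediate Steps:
Function('R')(J) = -1
Z = -113 (Z = Add(-1, -112) = -113)
k = 3215 (k = Add(7, Add(-48, Mul(-88, -37))) = Add(7, Add(-48, 3256)) = Add(7, 3208) = 3215)
Add(Function('L')(Z), Mul(-1, k)) = Add(124, Mul(-1, 3215)) = Add(124, -3215) = -3091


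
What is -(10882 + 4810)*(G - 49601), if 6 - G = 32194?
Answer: 1283432988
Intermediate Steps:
G = -32188 (G = 6 - 1*32194 = 6 - 32194 = -32188)
-(10882 + 4810)*(G - 49601) = -(10882 + 4810)*(-32188 - 49601) = -15692*(-81789) = -1*(-1283432988) = 1283432988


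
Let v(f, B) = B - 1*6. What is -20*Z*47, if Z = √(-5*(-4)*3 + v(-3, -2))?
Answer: -1880*√13 ≈ -6778.4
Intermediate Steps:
v(f, B) = -6 + B (v(f, B) = B - 6 = -6 + B)
Z = 2*√13 (Z = √(-5*(-4)*3 + (-6 - 2)) = √(20*3 - 8) = √(60 - 8) = √52 = 2*√13 ≈ 7.2111)
-20*Z*47 = -40*√13*47 = -1880*√13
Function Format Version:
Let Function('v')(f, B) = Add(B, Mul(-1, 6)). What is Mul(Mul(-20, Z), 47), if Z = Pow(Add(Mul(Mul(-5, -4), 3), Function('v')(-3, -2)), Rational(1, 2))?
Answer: Mul(-1880, Pow(13, Rational(1, 2))) ≈ -6778.4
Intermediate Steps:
Function('v')(f, B) = Add(-6, B) (Function('v')(f, B) = Add(B, -6) = Add(-6, B))
Z = Mul(2, Pow(13, Rational(1, 2))) (Z = Pow(Add(Mul(Mul(-5, -4), 3), Add(-6, -2)), Rational(1, 2)) = Pow(Add(Mul(20, 3), -8), Rational(1, 2)) = Pow(Add(60, -8), Rational(1, 2)) = Pow(52, Rational(1, 2)) = Mul(2, Pow(13, Rational(1, 2))) ≈ 7.2111)
Mul(Mul(-20, Z), 47) = Mul(Mul(-20, Mul(2, Pow(13, Rational(1, 2)))), 47) = Mul(Mul(-40, Pow(13, Rational(1, 2))), 47) = Mul(-1880, Pow(13, Rational(1, 2)))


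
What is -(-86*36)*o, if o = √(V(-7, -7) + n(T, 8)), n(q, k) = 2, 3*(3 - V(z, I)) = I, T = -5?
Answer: 1032*√66 ≈ 8384.0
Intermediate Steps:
V(z, I) = 3 - I/3
o = √66/3 (o = √((3 - ⅓*(-7)) + 2) = √((3 + 7/3) + 2) = √(16/3 + 2) = √(22/3) = √66/3 ≈ 2.7080)
-(-86*36)*o = -(-86*36)*√66/3 = -(-3096)*√66/3 = -(-1032)*√66 = 1032*√66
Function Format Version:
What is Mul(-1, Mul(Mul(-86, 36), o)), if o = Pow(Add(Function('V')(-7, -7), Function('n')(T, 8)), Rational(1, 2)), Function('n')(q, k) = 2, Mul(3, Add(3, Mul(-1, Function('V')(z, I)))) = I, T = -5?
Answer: Mul(1032, Pow(66, Rational(1, 2))) ≈ 8384.0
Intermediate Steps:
Function('V')(z, I) = Add(3, Mul(Rational(-1, 3), I))
o = Mul(Rational(1, 3), Pow(66, Rational(1, 2))) (o = Pow(Add(Add(3, Mul(Rational(-1, 3), -7)), 2), Rational(1, 2)) = Pow(Add(Add(3, Rational(7, 3)), 2), Rational(1, 2)) = Pow(Add(Rational(16, 3), 2), Rational(1, 2)) = Pow(Rational(22, 3), Rational(1, 2)) = Mul(Rational(1, 3), Pow(66, Rational(1, 2))) ≈ 2.7080)
Mul(-1, Mul(Mul(-86, 36), o)) = Mul(-1, Mul(Mul(-86, 36), Mul(Rational(1, 3), Pow(66, Rational(1, 2))))) = Mul(-1, Mul(-3096, Mul(Rational(1, 3), Pow(66, Rational(1, 2))))) = Mul(-1, Mul(-1032, Pow(66, Rational(1, 2)))) = Mul(1032, Pow(66, Rational(1, 2)))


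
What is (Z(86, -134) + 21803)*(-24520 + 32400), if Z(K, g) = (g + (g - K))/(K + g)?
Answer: 171865755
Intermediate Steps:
Z(K, g) = (-K + 2*g)/(K + g)
(Z(86, -134) + 21803)*(-24520 + 32400) = ((-1*86 + 2*(-134))/(86 - 134) + 21803)*(-24520 + 32400) = ((-86 - 268)/(-48) + 21803)*7880 = (-1/48*(-354) + 21803)*7880 = (59/8 + 21803)*7880 = (174483/8)*7880 = 171865755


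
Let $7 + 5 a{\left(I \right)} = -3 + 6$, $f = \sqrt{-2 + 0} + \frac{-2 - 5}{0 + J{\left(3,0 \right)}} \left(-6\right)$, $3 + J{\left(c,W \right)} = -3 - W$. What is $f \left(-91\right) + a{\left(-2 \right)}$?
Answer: $\frac{3181}{5} - 91 i \sqrt{2} \approx 636.2 - 128.69 i$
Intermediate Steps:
$J{\left(c,W \right)} = -6 - W$ ($J{\left(c,W \right)} = -3 - \left(3 + W\right) = -6 - W$)
$f = -7 + i \sqrt{2}$ ($f = \sqrt{-2 + 0} + \frac{-2 - 5}{0 - 6} \left(-6\right) = \sqrt{-2} + - \frac{7}{0 + \left(-6 + 0\right)} \left(-6\right) = i \sqrt{2} + - \frac{7}{0 - 6} \left(-6\right) = i \sqrt{2} + - \frac{7}{-6} \left(-6\right) = i \sqrt{2} + \left(-7\right) \left(- \frac{1}{6}\right) \left(-6\right) = i \sqrt{2} + \frac{7}{6} \left(-6\right) = i \sqrt{2} - 7 = -7 + i \sqrt{2} \approx -7.0 + 1.4142 i$)
$a{\left(I \right)} = - \frac{4}{5}$ ($a{\left(I \right)} = - \frac{7}{5} + \frac{-3 + 6}{5} = - \frac{7}{5} + \frac{1}{5} \cdot 3 = - \frac{7}{5} + \frac{3}{5} = - \frac{4}{5}$)
$f \left(-91\right) + a{\left(-2 \right)} = \left(-7 + i \sqrt{2}\right) \left(-91\right) - \frac{4}{5} = \left(637 - 91 i \sqrt{2}\right) - \frac{4}{5} = \frac{3181}{5} - 91 i \sqrt{2}$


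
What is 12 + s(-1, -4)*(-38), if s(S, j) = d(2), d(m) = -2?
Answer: 88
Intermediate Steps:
s(S, j) = -2
12 + s(-1, -4)*(-38) = 12 - 2*(-38) = 12 + 76 = 88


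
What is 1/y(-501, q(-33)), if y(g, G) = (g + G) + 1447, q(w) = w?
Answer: 1/913 ≈ 0.0010953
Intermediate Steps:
y(g, G) = 1447 + G + g (y(g, G) = (G + g) + 1447 = 1447 + G + g)
1/y(-501, q(-33)) = 1/(1447 - 33 - 501) = 1/913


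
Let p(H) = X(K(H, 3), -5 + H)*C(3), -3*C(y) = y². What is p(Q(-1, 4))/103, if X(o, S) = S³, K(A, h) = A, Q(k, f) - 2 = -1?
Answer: 192/103 ≈ 1.8641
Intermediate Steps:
Q(k, f) = 1 (Q(k, f) = 2 - 1 = 1)
C(y) = -y²/3
p(H) = -3*(-5 + H)³ (p(H) = (-5 + H)³*(-⅓*3²) = (-5 + H)³*(-⅓*9) = (-5 + H)³*(-3) = -3*(-5 + H)³)
p(Q(-1, 4))/103 = -3*(-5 + 1)³/103 = -3*(-4)³*(1/103) = -3*(-64)*(1/103) = 192*(1/103) = 192/103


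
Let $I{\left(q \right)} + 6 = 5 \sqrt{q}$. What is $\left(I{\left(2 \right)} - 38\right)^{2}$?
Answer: $1986 - 440 \sqrt{2} \approx 1363.7$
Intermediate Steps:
$I{\left(q \right)} = -6 + 5 \sqrt{q}$
$\left(I{\left(2 \right)} - 38\right)^{2} = \left(\left(-6 + 5 \sqrt{2}\right) - 38\right)^{2} = \left(-44 + 5 \sqrt{2}\right)^{2}$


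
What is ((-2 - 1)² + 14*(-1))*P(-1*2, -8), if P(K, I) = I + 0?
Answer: 40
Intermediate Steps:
P(K, I) = I
((-2 - 1)² + 14*(-1))*P(-1*2, -8) = ((-2 - 1)² + 14*(-1))*(-8) = ((-3)² - 14)*(-8) = (9 - 14)*(-8) = -5*(-8) = 40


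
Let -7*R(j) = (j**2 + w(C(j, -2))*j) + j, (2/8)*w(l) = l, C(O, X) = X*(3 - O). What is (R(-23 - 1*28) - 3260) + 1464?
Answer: -37154/7 ≈ -5307.7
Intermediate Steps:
w(l) = 4*l
R(j) = -j/7 - j**2/7 - j*(-24 + 8*j)/7 (R(j) = -((j**2 + (4*(-2*(3 - j)))*j) + j)/7 = -((j**2 + (4*(-6 + 2*j))*j) + j)/7 = -((j**2 + (-24 + 8*j)*j) + j)/7 = -((j**2 + j*(-24 + 8*j)) + j)/7 = -(j + j**2 + j*(-24 + 8*j))/7 = -j/7 - j**2/7 - j*(-24 + 8*j)/7)
(R(-23 - 1*28) - 3260) + 1464 = ((-23 - 1*28)*(23 - 9*(-23 - 1*28))/7 - 3260) + 1464 = ((-23 - 28)*(23 - 9*(-23 - 28))/7 - 3260) + 1464 = ((1/7)*(-51)*(23 - 9*(-51)) - 3260) + 1464 = ((1/7)*(-51)*(23 + 459) - 3260) + 1464 = ((1/7)*(-51)*482 - 3260) + 1464 = (-24582/7 - 3260) + 1464 = -47402/7 + 1464 = -37154/7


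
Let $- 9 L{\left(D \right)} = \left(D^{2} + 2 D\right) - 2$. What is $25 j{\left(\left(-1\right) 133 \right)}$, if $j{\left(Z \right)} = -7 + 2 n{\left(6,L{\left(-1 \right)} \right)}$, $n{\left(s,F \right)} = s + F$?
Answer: $\frac{425}{3} \approx 141.67$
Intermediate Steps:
$L{\left(D \right)} = \frac{2}{9} - \frac{2 D}{9} - \frac{D^{2}}{9}$ ($L{\left(D \right)} = - \frac{\left(D^{2} + 2 D\right) - 2}{9} = - \frac{-2 + D^{2} + 2 D}{9} = \frac{2}{9} - \frac{2 D}{9} - \frac{D^{2}}{9}$)
$n{\left(s,F \right)} = F + s$
$j{\left(Z \right)} = \frac{17}{3}$ ($j{\left(Z \right)} = -7 + 2 \left(\left(\frac{2}{9} - - \frac{2}{9} - \frac{\left(-1\right)^{2}}{9}\right) + 6\right) = -7 + 2 \left(\left(\frac{2}{9} + \frac{2}{9} - \frac{1}{9}\right) + 6\right) = -7 + 2 \left(\frac{1}{3} + 6\right) = -7 + 2 \cdot \frac{19}{3} = -7 + \frac{38}{3} = \frac{17}{3}$)
$25 j{\left(\left(-1\right) 133 \right)} = 25 \cdot \frac{17}{3} = \frac{425}{3}$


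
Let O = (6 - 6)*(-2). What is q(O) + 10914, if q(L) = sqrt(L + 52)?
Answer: 10914 + 2*sqrt(13) ≈ 10921.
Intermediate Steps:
O = 0 (O = 0*(-2) = 0)
q(L) = sqrt(52 + L)
q(O) + 10914 = sqrt(52 + 0) + 10914 = sqrt(52) + 10914 = 2*sqrt(13) + 10914 = 10914 + 2*sqrt(13)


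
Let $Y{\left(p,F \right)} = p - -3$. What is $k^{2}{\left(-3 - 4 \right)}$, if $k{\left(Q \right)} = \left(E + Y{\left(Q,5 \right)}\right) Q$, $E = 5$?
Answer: $49$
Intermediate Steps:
$Y{\left(p,F \right)} = 3 + p$ ($Y{\left(p,F \right)} = p + 3 = 3 + p$)
$k{\left(Q \right)} = Q \left(8 + Q\right)$ ($k{\left(Q \right)} = \left(5 + \left(3 + Q\right)\right) Q = \left(8 + Q\right) Q = Q \left(8 + Q\right)$)
$k^{2}{\left(-3 - 4 \right)} = \left(\left(-3 - 4\right) \left(8 - 7\right)\right)^{2} = \left(- 7 \left(8 - 7\right)\right)^{2} = \left(\left(-7\right) 1\right)^{2} = \left(-7\right)^{2} = 49$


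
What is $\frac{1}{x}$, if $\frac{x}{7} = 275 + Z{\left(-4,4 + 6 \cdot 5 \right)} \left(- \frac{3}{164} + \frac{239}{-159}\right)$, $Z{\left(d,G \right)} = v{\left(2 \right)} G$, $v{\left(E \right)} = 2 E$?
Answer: $\frac{6519}{3106901} \approx 0.0020982$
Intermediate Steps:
$Z{\left(d,G \right)} = 4 G$ ($Z{\left(d,G \right)} = 2 \cdot 2 G = 4 G$)
$x = \frac{3106901}{6519}$ ($x = 7 \left(275 + 4 \left(4 + 6 \cdot 5\right) \left(- \frac{3}{164} + \frac{239}{-159}\right)\right) = 7 \left(275 + 4 \left(4 + 30\right) \left(\left(-3\right) \frac{1}{164} + 239 \left(- \frac{1}{159}\right)\right)\right) = 7 \left(275 + 4 \cdot 34 \left(- \frac{3}{164} - \frac{239}{159}\right)\right) = 7 \left(275 + 136 \left(- \frac{39673}{26076}\right)\right) = 7 \left(275 - \frac{1348882}{6519}\right) = 7 \cdot \frac{443843}{6519} = \frac{3106901}{6519} \approx 476.59$)
$\frac{1}{x} = \frac{1}{\frac{3106901}{6519}} = \frac{6519}{3106901}$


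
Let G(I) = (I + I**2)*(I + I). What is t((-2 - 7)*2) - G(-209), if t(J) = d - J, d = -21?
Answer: 18171293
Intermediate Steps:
G(I) = 2*I*(I + I**2) (G(I) = (I + I**2)*(2*I) = 2*I*(I + I**2))
t(J) = -21 - J
t((-2 - 7)*2) - G(-209) = (-21 - (-2 - 7)*2) - 2*(-209)**2*(1 - 209) = (-21 - (-9)*2) - 2*43681*(-208) = (-21 - 1*(-18)) - 1*(-18171296) = (-21 + 18) + 18171296 = -3 + 18171296 = 18171293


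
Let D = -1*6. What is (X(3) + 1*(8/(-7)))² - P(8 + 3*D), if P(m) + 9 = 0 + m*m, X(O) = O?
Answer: -4290/49 ≈ -87.551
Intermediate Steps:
D = -6
P(m) = -9 + m² (P(m) = -9 + (0 + m*m) = -9 + (0 + m²) = -9 + m²)
(X(3) + 1*(8/(-7)))² - P(8 + 3*D) = (3 + 1*(8/(-7)))² - (-9 + (8 + 3*(-6))²) = (3 + 1*(8*(-⅐)))² - (-9 + (8 - 18)²) = (3 + 1*(-8/7))² - (-9 + (-10)²) = (3 - 8/7)² - (-9 + 100) = (13/7)² - 1*91 = 169/49 - 91 = -4290/49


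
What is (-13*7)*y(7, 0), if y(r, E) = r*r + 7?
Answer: -5096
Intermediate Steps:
y(r, E) = 7 + r**2 (y(r, E) = r**2 + 7 = 7 + r**2)
(-13*7)*y(7, 0) = (-13*7)*(7 + 7**2) = -91*(7 + 49) = -91*56 = -5096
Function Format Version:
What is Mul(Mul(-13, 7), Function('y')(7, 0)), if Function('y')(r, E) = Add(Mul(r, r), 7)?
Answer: -5096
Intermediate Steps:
Function('y')(r, E) = Add(7, Pow(r, 2)) (Function('y')(r, E) = Add(Pow(r, 2), 7) = Add(7, Pow(r, 2)))
Mul(Mul(-13, 7), Function('y')(7, 0)) = Mul(Mul(-13, 7), Add(7, Pow(7, 2))) = Mul(-91, Add(7, 49)) = Mul(-91, 56) = -5096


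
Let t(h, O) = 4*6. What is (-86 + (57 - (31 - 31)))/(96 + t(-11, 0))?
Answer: -29/120 ≈ -0.24167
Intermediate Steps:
t(h, O) = 24
(-86 + (57 - (31 - 31)))/(96 + t(-11, 0)) = (-86 + (57 - (31 - 31)))/(96 + 24) = (-86 + (57 - 1*0))/120 = (-86 + (57 + 0))/120 = (-86 + 57)/120 = (1/120)*(-29) = -29/120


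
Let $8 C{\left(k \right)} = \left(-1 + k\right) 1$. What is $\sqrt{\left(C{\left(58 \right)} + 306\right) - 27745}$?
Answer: $\frac{i \sqrt{438910}}{4} \approx 165.63 i$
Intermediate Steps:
$C{\left(k \right)} = - \frac{1}{8} + \frac{k}{8}$ ($C{\left(k \right)} = \frac{\left(-1 + k\right) 1}{8} = \frac{-1 + k}{8} = - \frac{1}{8} + \frac{k}{8}$)
$\sqrt{\left(C{\left(58 \right)} + 306\right) - 27745} = \sqrt{\left(\left(- \frac{1}{8} + \frac{1}{8} \cdot 58\right) + 306\right) - 27745} = \sqrt{\left(\left(- \frac{1}{8} + \frac{29}{4}\right) + 306\right) - 27745} = \sqrt{\left(\frac{57}{8} + 306\right) - 27745} = \sqrt{\frac{2505}{8} - 27745} = \sqrt{- \frac{219455}{8}} = \frac{i \sqrt{438910}}{4}$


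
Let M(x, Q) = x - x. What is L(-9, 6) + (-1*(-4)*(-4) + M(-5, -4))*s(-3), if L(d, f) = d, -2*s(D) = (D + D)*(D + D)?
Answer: 279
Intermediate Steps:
s(D) = -2*D**2 (s(D) = -(D + D)*(D + D)/2 = -2*D*2*D/2 = -2*D**2)
M(x, Q) = 0
L(-9, 6) + (-1*(-4)*(-4) + M(-5, -4))*s(-3) = -9 + (-1*(-4)*(-4) + 0)*(-2*(-3)**2) = -9 + (4*(-4) + 0)*(-2*9) = -9 + (-16 + 0)*(-18) = -9 - 16*(-18) = -9 + 288 = 279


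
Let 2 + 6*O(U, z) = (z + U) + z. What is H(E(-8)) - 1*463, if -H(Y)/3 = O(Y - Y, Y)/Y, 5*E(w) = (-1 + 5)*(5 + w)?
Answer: -5573/12 ≈ -464.42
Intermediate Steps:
O(U, z) = -1/3 + z/3 + U/6 (O(U, z) = -1/3 + ((z + U) + z)/6 = -1/3 + ((U + z) + z)/6 = -1/3 + (U + 2*z)/6 = -1/3 + (z/3 + U/6) = -1/3 + z/3 + U/6)
E(w) = 4 + 4*w/5 (E(w) = ((-1 + 5)*(5 + w))/5 = (4*(5 + w))/5 = (20 + 4*w)/5 = 4 + 4*w/5)
H(Y) = -3*(-1/3 + Y/3)/Y (H(Y) = -3*(-1/3 + Y/3 + (Y - Y)/6)/Y = -3*(-1/3 + Y/3 + (1/6)*0)/Y = -3*(-1/3 + Y/3 + 0)/Y = -3*(-1/3 + Y/3)/Y)
H(E(-8)) - 1*463 = (1 - (4 + (4/5)*(-8)))/(4 + (4/5)*(-8)) - 1*463 = (1 - (4 - 32/5))/(4 - 32/5) - 463 = (1 - 1*(-12/5))/(-12/5) - 463 = -5*(1 + 12/5)/12 - 463 = -5/12*17/5 - 463 = -17/12 - 463 = -5573/12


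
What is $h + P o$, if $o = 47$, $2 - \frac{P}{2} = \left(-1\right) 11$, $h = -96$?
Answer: $1126$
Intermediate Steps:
$P = 26$ ($P = 4 - 2 \left(\left(-1\right) 11\right) = 4 - -22 = 4 + 22 = 26$)
$h + P o = -96 + 26 \cdot 47 = -96 + 1222 = 1126$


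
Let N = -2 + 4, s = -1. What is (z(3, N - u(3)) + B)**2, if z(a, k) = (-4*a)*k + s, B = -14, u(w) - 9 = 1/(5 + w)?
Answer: 19881/4 ≈ 4970.3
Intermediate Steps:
u(w) = 9 + 1/(5 + w)
N = 2
z(a, k) = -1 - 4*a*k (z(a, k) = (-4*a)*k - 1 = -4*a*k - 1 = -1 - 4*a*k)
(z(3, N - u(3)) + B)**2 = ((-1 - 4*3*(2 - (46 + 9*3)/(5 + 3))) - 14)**2 = ((-1 - 4*3*(2 - (46 + 27)/8)) - 14)**2 = ((-1 - 4*3*(2 - 73/8)) - 14)**2 = ((-1 - 4*3*(-57/8)) - 14)**2 = ((-1 + 171/2) - 14)**2 = (169/2 - 14)**2 = (141/2)**2 = 19881/4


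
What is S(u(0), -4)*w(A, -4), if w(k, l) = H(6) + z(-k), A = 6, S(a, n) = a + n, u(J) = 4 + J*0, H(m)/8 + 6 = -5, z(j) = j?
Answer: 0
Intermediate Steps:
H(m) = -88 (H(m) = -48 + 8*(-5) = -48 - 40 = -88)
u(J) = 4 (u(J) = 4 + 0 = 4)
w(k, l) = -88 - k
S(u(0), -4)*w(A, -4) = (4 - 4)*(-88 - 1*6) = 0*(-88 - 6) = 0*(-94) = 0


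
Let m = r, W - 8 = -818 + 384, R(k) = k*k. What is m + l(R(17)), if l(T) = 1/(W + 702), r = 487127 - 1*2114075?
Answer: -449037647/276 ≈ -1.6269e+6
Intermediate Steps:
R(k) = k**2
W = -426 (W = 8 + (-818 + 384) = 8 - 434 = -426)
r = -1626948 (r = 487127 - 2114075 = -1626948)
m = -1626948
l(T) = 1/276 (l(T) = 1/(-426 + 702) = 1/276)
m + l(R(17)) = -1626948 + 1/276 = -449037647/276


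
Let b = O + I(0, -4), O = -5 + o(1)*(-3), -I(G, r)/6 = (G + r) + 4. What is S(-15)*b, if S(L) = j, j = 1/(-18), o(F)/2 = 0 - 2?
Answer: -7/18 ≈ -0.38889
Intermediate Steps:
o(F) = -4 (o(F) = 2*(0 - 2) = 2*(-2) = -4)
I(G, r) = -24 - 6*G - 6*r (I(G, r) = -6*((G + r) + 4) = -6*(4 + G + r) = -24 - 6*G - 6*r)
O = 7 (O = -5 - 4*(-3) = -5 + 12 = 7)
j = -1/18 (j = 1*(-1/18) = -1/18 ≈ -0.055556)
S(L) = -1/18
b = 7 (b = 7 + (-24 - 6*0 - 6*(-4)) = 7 + (-24 + 0 + 24) = 7 + 0 = 7)
S(-15)*b = -1/18*7 = -7/18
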